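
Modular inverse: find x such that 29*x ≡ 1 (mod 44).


Use the extended Euclidean algorithm on (44, 29); each row r = 44*s + 29*t:
r=44, s=1, t=0
r=29, s=0, t=1
q=1: r=15, s=1, t=-1   [44*(1) + 29*(-1) = 15]
q=1: r=14, s=-1, t=2   [44*(-1) + 29*(2) = 14]
q=1: r=1, s=2, t=-3   [44*(2) + 29*(-3) = 1]
q=14: r=0, s=-29, t=44   [44*(-29) + 29*(44) = 0]
GCD = 1 with t = -3, so 29*(-3) ≡ 1 (mod 44)
Inverse = -3 mod 44 = 41
Check: 29 * 41 = 1189 ≡ 1 (mod 44)

29^(-1) ≡ 41 (mod 44)


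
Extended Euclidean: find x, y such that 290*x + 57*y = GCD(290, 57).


Tabular extended Euclidean (each row: r = 290*s + 57*t):
r=290, s=1, t=0
r=57, s=0, t=1
q=5: r=5, s=1, t=-5   [290*(1) + 57*(-5) = 5]
q=11: r=2, s=-11, t=56   [290*(-11) + 57*(56) = 2]
q=2: r=1, s=23, t=-117   [290*(23) + 57*(-117) = 1]
q=2: r=0, s=-57, t=290   [290*(-57) + 57*(290) = 0]
GCD = 1; from the row with r=1: x=23, y=-117
Check: 290*(23) + 57*(-117) = 6670 - 6669 = 1

GCD = 1, x = 23, y = -117


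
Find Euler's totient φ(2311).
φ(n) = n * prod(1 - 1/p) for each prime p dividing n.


2311 = 2311
Prime factors: 2311
φ(2311) = 2311 × (1-1/2311)
= 2311 × 2310/2311 = 2310

φ(2311) = 2310


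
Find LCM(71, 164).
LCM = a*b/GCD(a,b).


GCD(71, 164) = 1
LCM = 71*164/1 = 11644/1 = 11644

LCM = 11644


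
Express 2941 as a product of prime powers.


2941 / 17 = 173
173 / 173 = 1
2941 = 17 × 173


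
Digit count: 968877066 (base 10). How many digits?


968877066 has 9 digits in base 10
floor(log10(968877066)) + 1 = floor(8.9863) + 1 = 9

9 digits (base 10)


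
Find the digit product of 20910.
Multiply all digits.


2 × 0 × 9 × 1 × 0 = 0


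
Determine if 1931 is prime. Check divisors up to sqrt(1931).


Check divisors up to sqrt(1931) = 43.9431
No divisors found.
1931 is prime.

Yes, 1931 is prime


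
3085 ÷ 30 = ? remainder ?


3085 = 30 * 102 + 25
Check: 3060 + 25 = 3085

q = 102, r = 25


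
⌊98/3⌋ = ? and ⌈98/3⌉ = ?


98/3 = 32.6667
floor = 32
ceil = 33

floor = 32, ceil = 33


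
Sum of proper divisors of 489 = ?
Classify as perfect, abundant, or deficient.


Proper divisors: 1, 3, 163
Sum = 1 + 3 + 163 = 167
167 < 489 → deficient

s(489) = 167 (deficient)


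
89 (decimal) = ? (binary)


89 (base 10) = 89 (decimal)
89 (decimal) = 1011001 (base 2)


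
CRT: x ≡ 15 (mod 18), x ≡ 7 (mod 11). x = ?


M = 18*11 = 198
M1 = M/18 = 11, M2 = M/11 = 18
M1^(-1) mod 18 = 5, M2^(-1) mod 11 = 8
x = 15*11*5 + 7*18*8 = 1833
1833 mod 198 = 51
Check: 51 mod 18 = 15 ✓, 51 mod 11 = 7 ✓

x ≡ 51 (mod 198)


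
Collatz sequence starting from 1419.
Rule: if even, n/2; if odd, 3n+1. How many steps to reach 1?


1419 → 4258 → 2129 → 6388 → 3194 → 1597 → 4792 → 2396 → 1198 → 599 → 1798 → 899 → 2698 → 1349 → 4048 → 2024 → 1012 → 506 → 253 → 760 → 380 → 190 → 95 → 286 → 143 → 430 → 215 → 646 → 323 → 970 → 485 → 1456 → 728 → 364 → 182 → 91 → 274 → 137 → 412 → 206 → 103 → 310 → 155 → 466 → 233 → 700 → 350 → 175 → 526 → 263 → 790 → 395 → 1186 → 593 → 1780 → 890 → 445 → 1336 → 668 → 334 → 167 → 502 → 251 → 754 → 377 → 1132 → 566 → 283 → 850 → 425 → 1276 → 638 → 319 → 958 → 479 → 1438 → 719 → 2158 → 1079 → 3238 → 1619 → 4858 → 2429 → 7288 → 3644 → 1822 → 911 → 2734 → 1367 → 4102 → 2051 → 6154 → 3077 → 9232 → 4616 → 2308 → 1154 → 577 → 1732 → 866 → 433 → 1300 → 650 → 325 → 976 → 488 → 244 → 122 → 61 → 184 → 92 → 46 → 23 → 70 → 35 → 106 → 53 → 160 → 80 → 40 → 20 → 10 → 5 → 16 → 8 → 4 → 2 → 1
Total steps = 127

127 steps


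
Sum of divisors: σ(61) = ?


Divisors of 61: 1, 61
Sum = 1 + 61 = 62

σ(61) = 62


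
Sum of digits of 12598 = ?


1 + 2 + 5 + 9 + 8 = 25


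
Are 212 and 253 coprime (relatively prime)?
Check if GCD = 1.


Euclidean algorithm:
253 = 1 * 212 + 41
212 = 5 * 41 + 7
41 = 5 * 7 + 6
7 = 1 * 6 + 1
6 = 6 * 1 + 0
GCD(212, 253) = 1

Yes, coprime (GCD = 1)


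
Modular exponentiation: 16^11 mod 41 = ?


16^1 mod 41 = 16
16^2 mod 41 = 10
16^3 mod 41 = 37
16^4 mod 41 = 18
16^5 mod 41 = 1
16^6 mod 41 = 16
16^7 mod 41 = 10
16^8 mod 41 = 37
16^9 mod 41 = 18
16^10 mod 41 = 1
16^11 mod 41 = 16


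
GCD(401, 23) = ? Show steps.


401 = 17 * 23 + 10
23 = 2 * 10 + 3
10 = 3 * 3 + 1
3 = 3 * 1 + 0
GCD = 1


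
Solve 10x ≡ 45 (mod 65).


GCD(10, 65) = 5 divides 45
Divide: 2x ≡ 9 (mod 13)
x ≡ 11 (mod 13)


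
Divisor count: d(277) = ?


277 = 277^1
d(277) = (1+1) = 2

2 divisors


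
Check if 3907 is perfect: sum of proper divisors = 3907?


Proper divisors of 3907: 1
Sum = 1 = 1

No, 3907 is not perfect (1 ≠ 3907)


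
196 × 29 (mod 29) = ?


196 × 29 = 5684
5684 mod 29 = 0


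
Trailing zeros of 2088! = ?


floor(2088/5) = 417
floor(2088/25) = 83
floor(2088/125) = 16
floor(2088/625) = 3
Total = 519

519 trailing zeros


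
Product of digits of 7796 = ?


7 × 7 × 9 × 6 = 2646


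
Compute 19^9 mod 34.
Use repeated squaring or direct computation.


19^1 mod 34 = 19
19^2 mod 34 = 21
19^3 mod 34 = 25
19^4 mod 34 = 33
19^5 mod 34 = 15
19^6 mod 34 = 13
19^7 mod 34 = 9
19^8 mod 34 = 1
19^9 mod 34 = 19


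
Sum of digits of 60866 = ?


6 + 0 + 8 + 6 + 6 = 26


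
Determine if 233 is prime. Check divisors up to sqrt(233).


Check divisors up to sqrt(233) = 15.2643
No divisors found.
233 is prime.

Yes, 233 is prime


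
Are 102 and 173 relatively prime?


Euclidean algorithm:
173 = 1 * 102 + 71
102 = 1 * 71 + 31
71 = 2 * 31 + 9
31 = 3 * 9 + 4
9 = 2 * 4 + 1
4 = 4 * 1 + 0
GCD(102, 173) = 1

Yes, coprime (GCD = 1)


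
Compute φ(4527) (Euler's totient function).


4527 = 3^2 × 503
Prime factors: 3, 503
φ(4527) = 4527 × (1-1/3) × (1-1/503)
= 4527 × 2/3 × 502/503 = 3012

φ(4527) = 3012


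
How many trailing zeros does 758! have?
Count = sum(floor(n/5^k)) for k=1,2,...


floor(758/5) = 151
floor(758/25) = 30
floor(758/125) = 6
floor(758/625) = 1
Total = 188

188 trailing zeros


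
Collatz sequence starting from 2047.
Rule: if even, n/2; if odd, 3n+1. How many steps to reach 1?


2047 → 6142 → 3071 → 9214 → 4607 → 13822 → 6911 → 20734 → 10367 → 31102 → 15551 → 46654 → 23327 → 69982 → 34991 → 104974 → 52487 → 157462 → 78731 → 236194 → 118097 → 354292 → 177146 → 88573 → 265720 → 132860 → 66430 → 33215 → 99646 → 49823 → 149470 → 74735 → 224206 → 112103 → 336310 → 168155 → 504466 → 252233 → 756700 → 378350 → 189175 → 567526 → 283763 → 851290 → 425645 → 1276936 → 638468 → 319234 → 159617 → 478852 → 239426 → 119713 → 359140 → 179570 → 89785 → 269356 → 134678 → 67339 → 202018 → 101009 → 303028 → 151514 → 75757 → 227272 → 113636 → 56818 → 28409 → 85228 → 42614 → 21307 → 63922 → 31961 → 95884 → 47942 → 23971 → 71914 → 35957 → 107872 → 53936 → 26968 → 13484 → 6742 → 3371 → 10114 → 5057 → 15172 → 7586 → 3793 → 11380 → 5690 → 2845 → 8536 → 4268 → 2134 → 1067 → 3202 → 1601 → 4804 → 2402 → 1201 → 3604 → 1802 → 901 → 2704 → 1352 → 676 → 338 → 169 → 508 → 254 → 127 → 382 → 191 → 574 → 287 → 862 → 431 → 1294 → 647 → 1942 → 971 → 2914 → 1457 → 4372 → 2186 → 1093 → 3280 → 1640 → 820 → 410 → 205 → 616 → 308 → 154 → 77 → 232 → 116 → 58 → 29 → 88 → 44 → 22 → 11 → 34 → 17 → 52 → 26 → 13 → 40 → 20 → 10 → 5 → 16 → 8 → 4 → 2 → 1
Total steps = 156

156 steps


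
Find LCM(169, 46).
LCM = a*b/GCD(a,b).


GCD(169, 46) = 1
LCM = 169*46/1 = 7774/1 = 7774

LCM = 7774


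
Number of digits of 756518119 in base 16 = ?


756518119 in base 16 = 2D178CE7
Number of digits = 8

8 digits (base 16)


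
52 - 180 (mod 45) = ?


52 - 180 = -128
-128 mod 45 = 7


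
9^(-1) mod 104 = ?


Use the extended Euclidean algorithm on (104, 9); each row r = 104*s + 9*t:
r=104, s=1, t=0
r=9, s=0, t=1
q=11: r=5, s=1, t=-11   [104*(1) + 9*(-11) = 5]
q=1: r=4, s=-1, t=12   [104*(-1) + 9*(12) = 4]
q=1: r=1, s=2, t=-23   [104*(2) + 9*(-23) = 1]
q=4: r=0, s=-9, t=104   [104*(-9) + 9*(104) = 0]
GCD = 1 with t = -23, so 9*(-23) ≡ 1 (mod 104)
Inverse = -23 mod 104 = 81
Check: 9 * 81 = 729 ≡ 1 (mod 104)

9^(-1) ≡ 81 (mod 104)


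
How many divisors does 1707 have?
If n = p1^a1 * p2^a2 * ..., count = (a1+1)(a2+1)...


1707 = 3^1 × 569^1
d(1707) = (1+1) × (1+1) = 4

4 divisors


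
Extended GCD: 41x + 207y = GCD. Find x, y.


Tabular extended Euclidean (each row: r = 41*s + 207*t):
r=41, s=1, t=0
r=207, s=0, t=1
q=0: r=41, s=1, t=0   [41*(1) + 207*(0) = 41]
q=5: r=2, s=-5, t=1   [41*(-5) + 207*(1) = 2]
q=20: r=1, s=101, t=-20   [41*(101) + 207*(-20) = 1]
q=2: r=0, s=-207, t=41   [41*(-207) + 207*(41) = 0]
GCD = 1; from the row with r=1: x=101, y=-20
Check: 41*(101) + 207*(-20) = 4141 - 4140 = 1

GCD = 1, x = 101, y = -20


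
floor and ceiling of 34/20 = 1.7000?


34/20 = 1.7000
floor = 1
ceil = 2

floor = 1, ceil = 2


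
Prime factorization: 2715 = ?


2715 / 3 = 905
905 / 5 = 181
181 / 181 = 1
2715 = 3 × 5 × 181


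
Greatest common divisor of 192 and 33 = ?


192 = 5 * 33 + 27
33 = 1 * 27 + 6
27 = 4 * 6 + 3
6 = 2 * 3 + 0
GCD = 3


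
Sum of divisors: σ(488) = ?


Divisors of 488: 1, 2, 4, 8, 61, 122, 244, 488
Sum = 1 + 2 + 4 + 8 + 61 + 122 + 244 + 488 = 930

σ(488) = 930


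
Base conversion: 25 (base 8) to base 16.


25 (base 8) = 21 (decimal)
21 (decimal) = 15 (base 16)


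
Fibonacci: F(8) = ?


Sequence: 1, 1, 2, 3, 5, 8, 13, 21
F(8) = 21


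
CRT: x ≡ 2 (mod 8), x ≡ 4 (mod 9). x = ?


M = 8*9 = 72
M1 = M/8 = 9, M2 = M/9 = 8
M1^(-1) mod 8 = 1, M2^(-1) mod 9 = 8
x = 2*9*1 + 4*8*8 = 274
274 mod 72 = 58
Check: 58 mod 8 = 2 ✓, 58 mod 9 = 4 ✓

x ≡ 58 (mod 72)


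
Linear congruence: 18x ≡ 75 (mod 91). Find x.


GCD(18, 91) = 1, unique solution
a^(-1) mod 91 = 86
x = 86 * 75 mod 91 = 80

x ≡ 80 (mod 91)


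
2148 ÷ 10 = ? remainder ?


2148 = 10 * 214 + 8
Check: 2140 + 8 = 2148

q = 214, r = 8


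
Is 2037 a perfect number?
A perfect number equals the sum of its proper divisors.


Proper divisors of 2037: 1, 3, 7, 21, 97, 291, 679
Sum = 1 + 3 + 7 + 21 + 97 + 291 + 679 = 1099

No, 2037 is not perfect (1099 ≠ 2037)


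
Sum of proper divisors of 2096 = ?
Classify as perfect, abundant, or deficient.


Proper divisors: 1, 2, 4, 8, 16, 131, 262, 524, 1048
Sum = 1 + 2 + 4 + 8 + 16 + 131 + 262 + 524 + 1048 = 1996
1996 < 2096 → deficient

s(2096) = 1996 (deficient)


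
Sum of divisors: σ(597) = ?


Divisors of 597: 1, 3, 199, 597
Sum = 1 + 3 + 199 + 597 = 800

σ(597) = 800


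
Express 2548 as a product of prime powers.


2548 / 2 = 1274
1274 / 2 = 637
637 / 7 = 91
91 / 7 = 13
13 / 13 = 1
2548 = 2^2 × 7^2 × 13


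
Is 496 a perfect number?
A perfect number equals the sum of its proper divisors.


Proper divisors of 496: 1, 2, 4, 8, 16, 31, 62, 124, 248
Sum = 1 + 2 + 4 + 8 + 16 + 31 + 62 + 124 + 248 = 496

Yes, 496 is perfect (496 = 496)


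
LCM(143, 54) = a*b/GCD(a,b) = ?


GCD(143, 54) = 1
LCM = 143*54/1 = 7722/1 = 7722

LCM = 7722


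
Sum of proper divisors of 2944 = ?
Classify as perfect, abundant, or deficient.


Proper divisors: 1, 2, 4, 8, 16, 23, 32, 46, 64, 92, 128, 184, 368, 736, 1472
Sum = 1 + 2 + 4 + 8 + 16 + 23 + 32 + 46 + 64 + 92 + 128 + 184 + 368 + 736 + 1472 = 3176
3176 > 2944 → abundant

s(2944) = 3176 (abundant)


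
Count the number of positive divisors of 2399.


2399 = 2399^1
d(2399) = (1+1) = 2

2 divisors


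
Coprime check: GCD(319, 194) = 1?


Euclidean algorithm:
319 = 1 * 194 + 125
194 = 1 * 125 + 69
125 = 1 * 69 + 56
69 = 1 * 56 + 13
56 = 4 * 13 + 4
13 = 3 * 4 + 1
4 = 4 * 1 + 0
GCD(319, 194) = 1

Yes, coprime (GCD = 1)


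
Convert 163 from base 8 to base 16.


163 (base 8) = 115 (decimal)
115 (decimal) = 73 (base 16)


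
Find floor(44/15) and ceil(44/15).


44/15 = 2.9333
floor = 2
ceil = 3

floor = 2, ceil = 3


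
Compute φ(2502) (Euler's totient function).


2502 = 2 × 3^2 × 139
Prime factors: 2, 3, 139
φ(2502) = 2502 × (1-1/2) × (1-1/3) × (1-1/139)
= 2502 × 1/2 × 2/3 × 138/139 = 828

φ(2502) = 828


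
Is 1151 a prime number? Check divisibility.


Check divisors up to sqrt(1151) = 33.9264
No divisors found.
1151 is prime.

Yes, 1151 is prime


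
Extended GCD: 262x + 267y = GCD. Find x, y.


Tabular extended Euclidean (each row: r = 262*s + 267*t):
r=262, s=1, t=0
r=267, s=0, t=1
q=0: r=262, s=1, t=0   [262*(1) + 267*(0) = 262]
q=1: r=5, s=-1, t=1   [262*(-1) + 267*(1) = 5]
q=52: r=2, s=53, t=-52   [262*(53) + 267*(-52) = 2]
q=2: r=1, s=-107, t=105   [262*(-107) + 267*(105) = 1]
q=2: r=0, s=267, t=-262   [262*(267) + 267*(-262) = 0]
GCD = 1; from the row with r=1: x=-107, y=105
Check: 262*(-107) + 267*(105) = -28034 + 28035 = 1

GCD = 1, x = -107, y = 105


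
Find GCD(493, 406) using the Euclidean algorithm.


493 = 1 * 406 + 87
406 = 4 * 87 + 58
87 = 1 * 58 + 29
58 = 2 * 29 + 0
GCD = 29


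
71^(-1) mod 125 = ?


Use the extended Euclidean algorithm on (125, 71); each row r = 125*s + 71*t:
r=125, s=1, t=0
r=71, s=0, t=1
q=1: r=54, s=1, t=-1   [125*(1) + 71*(-1) = 54]
q=1: r=17, s=-1, t=2   [125*(-1) + 71*(2) = 17]
q=3: r=3, s=4, t=-7   [125*(4) + 71*(-7) = 3]
q=5: r=2, s=-21, t=37   [125*(-21) + 71*(37) = 2]
q=1: r=1, s=25, t=-44   [125*(25) + 71*(-44) = 1]
q=2: r=0, s=-71, t=125   [125*(-71) + 71*(125) = 0]
GCD = 1 with t = -44, so 71*(-44) ≡ 1 (mod 125)
Inverse = -44 mod 125 = 81
Check: 71 * 81 = 5751 ≡ 1 (mod 125)

71^(-1) ≡ 81 (mod 125)


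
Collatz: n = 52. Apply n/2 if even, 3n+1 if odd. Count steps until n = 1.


52 → 26 → 13 → 40 → 20 → 10 → 5 → 16 → 8 → 4 → 2 → 1
Total steps = 11

11 steps


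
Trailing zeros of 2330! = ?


floor(2330/5) = 466
floor(2330/25) = 93
floor(2330/125) = 18
floor(2330/625) = 3
Total = 580

580 trailing zeros


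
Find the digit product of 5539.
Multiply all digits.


5 × 5 × 3 × 9 = 675


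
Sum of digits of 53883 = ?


5 + 3 + 8 + 8 + 3 = 27


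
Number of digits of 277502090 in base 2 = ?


277502090 in base 2 = 10000100010100101100010001010
Number of digits = 29

29 digits (base 2)


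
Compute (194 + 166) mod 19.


194 + 166 = 360
360 mod 19 = 18


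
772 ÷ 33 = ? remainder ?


772 = 33 * 23 + 13
Check: 759 + 13 = 772

q = 23, r = 13


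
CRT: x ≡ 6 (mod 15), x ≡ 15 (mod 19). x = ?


M = 15*19 = 285
M1 = M/15 = 19, M2 = M/19 = 15
M1^(-1) mod 15 = 4, M2^(-1) mod 19 = 14
x = 6*19*4 + 15*15*14 = 3606
3606 mod 285 = 186
Check: 186 mod 15 = 6 ✓, 186 mod 19 = 15 ✓

x ≡ 186 (mod 285)


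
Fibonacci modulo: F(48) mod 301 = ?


F(k) mod 301 for k=1..48:
1, 1, 2, 3, 5, 8, 13, 21, 34, 55, 89, 144, 233, 76, 8, 84, 92, 176, 268, 143, 110, 253, 62, 14, 76, 90, 166, 256, 121, 76, 197, 273, 169, 141, 9, 150, 159, 8, 167, 175, 41, 216, 257, 172, 128, 300, 127, 126
F(48) mod 301 = 126


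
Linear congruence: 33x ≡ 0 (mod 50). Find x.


GCD(33, 50) = 1, unique solution
a^(-1) mod 50 = 47
x = 47 * 0 mod 50 = 0

x ≡ 0 (mod 50)


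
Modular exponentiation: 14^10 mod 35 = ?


14^1 mod 35 = 14
14^2 mod 35 = 21
14^3 mod 35 = 14
14^4 mod 35 = 21
14^5 mod 35 = 14
14^6 mod 35 = 21
14^7 mod 35 = 14
14^8 mod 35 = 21
14^9 mod 35 = 14
14^10 mod 35 = 21


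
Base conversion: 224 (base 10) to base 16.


224 (base 10) = 224 (decimal)
224 (decimal) = E0 (base 16)


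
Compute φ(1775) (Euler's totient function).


1775 = 5^2 × 71
Prime factors: 5, 71
φ(1775) = 1775 × (1-1/5) × (1-1/71)
= 1775 × 4/5 × 70/71 = 1400

φ(1775) = 1400


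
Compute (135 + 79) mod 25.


135 + 79 = 214
214 mod 25 = 14


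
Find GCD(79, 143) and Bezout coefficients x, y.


Tabular extended Euclidean (each row: r = 79*s + 143*t):
r=79, s=1, t=0
r=143, s=0, t=1
q=0: r=79, s=1, t=0   [79*(1) + 143*(0) = 79]
q=1: r=64, s=-1, t=1   [79*(-1) + 143*(1) = 64]
q=1: r=15, s=2, t=-1   [79*(2) + 143*(-1) = 15]
q=4: r=4, s=-9, t=5   [79*(-9) + 143*(5) = 4]
q=3: r=3, s=29, t=-16   [79*(29) + 143*(-16) = 3]
q=1: r=1, s=-38, t=21   [79*(-38) + 143*(21) = 1]
q=3: r=0, s=143, t=-79   [79*(143) + 143*(-79) = 0]
GCD = 1; from the row with r=1: x=-38, y=21
Check: 79*(-38) + 143*(21) = -3002 + 3003 = 1

GCD = 1, x = -38, y = 21


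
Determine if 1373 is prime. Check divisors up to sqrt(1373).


Check divisors up to sqrt(1373) = 37.0540
No divisors found.
1373 is prime.

Yes, 1373 is prime


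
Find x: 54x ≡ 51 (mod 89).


GCD(54, 89) = 1, unique solution
a^(-1) mod 89 = 61
x = 61 * 51 mod 89 = 85

x ≡ 85 (mod 89)


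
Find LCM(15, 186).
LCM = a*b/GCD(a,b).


GCD(15, 186) = 3
LCM = 15*186/3 = 2790/3 = 930

LCM = 930


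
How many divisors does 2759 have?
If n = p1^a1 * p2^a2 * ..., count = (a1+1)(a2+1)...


2759 = 31^1 × 89^1
d(2759) = (1+1) × (1+1) = 4

4 divisors


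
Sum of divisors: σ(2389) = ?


Divisors of 2389: 1, 2389
Sum = 1 + 2389 = 2390

σ(2389) = 2390


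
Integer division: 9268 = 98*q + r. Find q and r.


9268 = 98 * 94 + 56
Check: 9212 + 56 = 9268

q = 94, r = 56


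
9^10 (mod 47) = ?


9^1 mod 47 = 9
9^2 mod 47 = 34
9^3 mod 47 = 24
9^4 mod 47 = 28
9^5 mod 47 = 17
9^6 mod 47 = 12
9^7 mod 47 = 14
9^8 mod 47 = 32
9^9 mod 47 = 6
9^10 mod 47 = 7


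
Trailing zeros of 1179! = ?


floor(1179/5) = 235
floor(1179/25) = 47
floor(1179/125) = 9
floor(1179/625) = 1
Total = 292

292 trailing zeros


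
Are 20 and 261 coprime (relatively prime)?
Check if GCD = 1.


Euclidean algorithm:
261 = 13 * 20 + 1
20 = 20 * 1 + 0
GCD(20, 261) = 1

Yes, coprime (GCD = 1)


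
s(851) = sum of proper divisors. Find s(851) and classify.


Proper divisors: 1, 23, 37
Sum = 1 + 23 + 37 = 61
61 < 851 → deficient

s(851) = 61 (deficient)


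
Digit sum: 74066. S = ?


7 + 4 + 0 + 6 + 6 = 23


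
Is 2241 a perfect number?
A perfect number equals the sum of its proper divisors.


Proper divisors of 2241: 1, 3, 9, 27, 83, 249, 747
Sum = 1 + 3 + 9 + 27 + 83 + 249 + 747 = 1119

No, 2241 is not perfect (1119 ≠ 2241)


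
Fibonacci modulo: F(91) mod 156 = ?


F(k) mod 156 for k=1..91:
1, 1, 2, 3, 5, 8, 13, 21, 34, 55, 89, 144, 77, 65, 142, 51, 37, 88, 125, 57, 26, 83, 109, 36, 145, 25, 14, 39, 53, 92, 145, 81, 70, 151, 65, 60, 125, 29, 154, 27, 25, 52, 77, 129, 50, 23, 73, 96, 13, 109, 122, 75, 41, 116, 1, 117, 118, 79, 41, 120, 5, 125, 130, 99, 73, 16, 89, 105, 38, 143, 25, 12, 37, 49, 86, 135, 65, 44, 109, 153, 106, 103, 53, 0, 53, 53, 106, 3, 109, 112, 65
F(91) mod 156 = 65


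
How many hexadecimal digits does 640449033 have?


640449033 in base 16 = 262C7A09
Number of digits = 8

8 digits (base 16)


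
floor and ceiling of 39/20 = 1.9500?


39/20 = 1.9500
floor = 1
ceil = 2

floor = 1, ceil = 2


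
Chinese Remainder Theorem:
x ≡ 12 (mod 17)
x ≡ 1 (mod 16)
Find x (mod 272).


M = 17*16 = 272
M1 = M/17 = 16, M2 = M/16 = 17
M1^(-1) mod 17 = 16, M2^(-1) mod 16 = 1
x = 12*16*16 + 1*17*1 = 3089
3089 mod 272 = 97
Check: 97 mod 17 = 12 ✓, 97 mod 16 = 1 ✓

x ≡ 97 (mod 272)


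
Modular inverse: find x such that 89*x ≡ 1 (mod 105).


Use the extended Euclidean algorithm on (105, 89); each row r = 105*s + 89*t:
r=105, s=1, t=0
r=89, s=0, t=1
q=1: r=16, s=1, t=-1   [105*(1) + 89*(-1) = 16]
q=5: r=9, s=-5, t=6   [105*(-5) + 89*(6) = 9]
q=1: r=7, s=6, t=-7   [105*(6) + 89*(-7) = 7]
q=1: r=2, s=-11, t=13   [105*(-11) + 89*(13) = 2]
q=3: r=1, s=39, t=-46   [105*(39) + 89*(-46) = 1]
q=2: r=0, s=-89, t=105   [105*(-89) + 89*(105) = 0]
GCD = 1 with t = -46, so 89*(-46) ≡ 1 (mod 105)
Inverse = -46 mod 105 = 59
Check: 89 * 59 = 5251 ≡ 1 (mod 105)

89^(-1) ≡ 59 (mod 105)


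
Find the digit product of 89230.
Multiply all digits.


8 × 9 × 2 × 3 × 0 = 0


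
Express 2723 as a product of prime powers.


2723 / 7 = 389
389 / 389 = 1
2723 = 7 × 389


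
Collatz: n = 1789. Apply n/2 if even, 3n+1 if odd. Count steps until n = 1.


1789 → 5368 → 2684 → 1342 → 671 → 2014 → 1007 → 3022 → 1511 → 4534 → 2267 → 6802 → 3401 → 10204 → 5102 → 2551 → 7654 → 3827 → 11482 → 5741 → 17224 → 8612 → 4306 → 2153 → 6460 → 3230 → 1615 → 4846 → 2423 → 7270 → 3635 → 10906 → 5453 → 16360 → 8180 → 4090 → 2045 → 6136 → 3068 → 1534 → 767 → 2302 → 1151 → 3454 → 1727 → 5182 → 2591 → 7774 → 3887 → 11662 → 5831 → 17494 → 8747 → 26242 → 13121 → 39364 → 19682 → 9841 → 29524 → 14762 → 7381 → 22144 → 11072 → 5536 → 2768 → 1384 → 692 → 346 → 173 → 520 → 260 → 130 → 65 → 196 → 98 → 49 → 148 → 74 → 37 → 112 → 56 → 28 → 14 → 7 → 22 → 11 → 34 → 17 → 52 → 26 → 13 → 40 → 20 → 10 → 5 → 16 → 8 → 4 → 2 → 1
Total steps = 99

99 steps


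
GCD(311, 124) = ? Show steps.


311 = 2 * 124 + 63
124 = 1 * 63 + 61
63 = 1 * 61 + 2
61 = 30 * 2 + 1
2 = 2 * 1 + 0
GCD = 1


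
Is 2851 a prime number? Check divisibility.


Check divisors up to sqrt(2851) = 53.3948
No divisors found.
2851 is prime.

Yes, 2851 is prime


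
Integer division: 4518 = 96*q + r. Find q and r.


4518 = 96 * 47 + 6
Check: 4512 + 6 = 4518

q = 47, r = 6


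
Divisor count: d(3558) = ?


3558 = 2^1 × 3^1 × 593^1
d(3558) = (1+1) × (1+1) × (1+1) = 8

8 divisors


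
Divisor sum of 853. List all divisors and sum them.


Divisors of 853: 1, 853
Sum = 1 + 853 = 854

σ(853) = 854


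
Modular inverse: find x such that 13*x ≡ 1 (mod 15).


Use the extended Euclidean algorithm on (15, 13); each row r = 15*s + 13*t:
r=15, s=1, t=0
r=13, s=0, t=1
q=1: r=2, s=1, t=-1   [15*(1) + 13*(-1) = 2]
q=6: r=1, s=-6, t=7   [15*(-6) + 13*(7) = 1]
q=2: r=0, s=13, t=-15   [15*(13) + 13*(-15) = 0]
GCD = 1 with t = 7, so 13*(7) ≡ 1 (mod 15)
Inverse = 7 mod 15 = 7
Check: 13 * 7 = 91 ≡ 1 (mod 15)

13^(-1) ≡ 7 (mod 15)


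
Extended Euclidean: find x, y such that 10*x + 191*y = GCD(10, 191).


Tabular extended Euclidean (each row: r = 10*s + 191*t):
r=10, s=1, t=0
r=191, s=0, t=1
q=0: r=10, s=1, t=0   [10*(1) + 191*(0) = 10]
q=19: r=1, s=-19, t=1   [10*(-19) + 191*(1) = 1]
q=10: r=0, s=191, t=-10   [10*(191) + 191*(-10) = 0]
GCD = 1; from the row with r=1: x=-19, y=1
Check: 10*(-19) + 191*(1) = -190 + 191 = 1

GCD = 1, x = -19, y = 1


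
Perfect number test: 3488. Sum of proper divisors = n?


Proper divisors of 3488: 1, 2, 4, 8, 16, 32, 109, 218, 436, 872, 1744
Sum = 1 + 2 + 4 + 8 + 16 + 32 + 109 + 218 + 436 + 872 + 1744 = 3442

No, 3488 is not perfect (3442 ≠ 3488)


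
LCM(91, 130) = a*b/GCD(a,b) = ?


GCD(91, 130) = 13
LCM = 91*130/13 = 11830/13 = 910

LCM = 910


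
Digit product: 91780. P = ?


9 × 1 × 7 × 8 × 0 = 0


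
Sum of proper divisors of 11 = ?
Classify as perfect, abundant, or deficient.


Proper divisors: 1
Sum = 1 = 1
1 < 11 → deficient

s(11) = 1 (deficient)


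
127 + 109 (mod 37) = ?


127 + 109 = 236
236 mod 37 = 14


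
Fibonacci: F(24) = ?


Sequence: 1, 1, 2, 3, 5, 8, 13, 21, 34, 55, 89, 144, 233, 377, 610, 987, 1597, 2584, 4181, 6765, 10946, 17711, 28657, 46368
F(24) = 46368


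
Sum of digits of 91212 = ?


9 + 1 + 2 + 1 + 2 = 15


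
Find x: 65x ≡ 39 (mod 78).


GCD(65, 78) = 13 divides 39
Divide: 5x ≡ 3 (mod 6)
x ≡ 3 (mod 6)


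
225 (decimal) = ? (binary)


225 (base 10) = 225 (decimal)
225 (decimal) = 11100001 (base 2)


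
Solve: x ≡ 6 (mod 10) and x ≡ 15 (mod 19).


M = 10*19 = 190
M1 = M/10 = 19, M2 = M/19 = 10
M1^(-1) mod 10 = 9, M2^(-1) mod 19 = 2
x = 6*19*9 + 15*10*2 = 1326
1326 mod 190 = 186
Check: 186 mod 10 = 6 ✓, 186 mod 19 = 15 ✓

x ≡ 186 (mod 190)


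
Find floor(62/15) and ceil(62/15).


62/15 = 4.1333
floor = 4
ceil = 5

floor = 4, ceil = 5


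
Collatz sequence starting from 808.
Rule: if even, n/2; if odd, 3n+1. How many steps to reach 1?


808 → 404 → 202 → 101 → 304 → 152 → 76 → 38 → 19 → 58 → 29 → 88 → 44 → 22 → 11 → 34 → 17 → 52 → 26 → 13 → 40 → 20 → 10 → 5 → 16 → 8 → 4 → 2 → 1
Total steps = 28

28 steps


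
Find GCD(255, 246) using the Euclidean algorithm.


255 = 1 * 246 + 9
246 = 27 * 9 + 3
9 = 3 * 3 + 0
GCD = 3


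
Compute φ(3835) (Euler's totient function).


3835 = 5 × 13 × 59
Prime factors: 5, 13, 59
φ(3835) = 3835 × (1-1/5) × (1-1/13) × (1-1/59)
= 3835 × 4/5 × 12/13 × 58/59 = 2784

φ(3835) = 2784


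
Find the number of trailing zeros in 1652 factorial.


floor(1652/5) = 330
floor(1652/25) = 66
floor(1652/125) = 13
floor(1652/625) = 2
Total = 411

411 trailing zeros


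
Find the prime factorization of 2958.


2958 / 2 = 1479
1479 / 3 = 493
493 / 17 = 29
29 / 29 = 1
2958 = 2 × 3 × 17 × 29


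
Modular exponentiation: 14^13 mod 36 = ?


14^1 mod 36 = 14
14^2 mod 36 = 16
14^3 mod 36 = 8
14^4 mod 36 = 4
14^5 mod 36 = 20
14^6 mod 36 = 28
14^7 mod 36 = 32
14^8 mod 36 = 16
14^9 mod 36 = 8
14^10 mod 36 = 4
14^11 mod 36 = 20
14^12 mod 36 = 28
14^13 mod 36 = 32


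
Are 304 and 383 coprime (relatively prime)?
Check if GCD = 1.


Euclidean algorithm:
383 = 1 * 304 + 79
304 = 3 * 79 + 67
79 = 1 * 67 + 12
67 = 5 * 12 + 7
12 = 1 * 7 + 5
7 = 1 * 5 + 2
5 = 2 * 2 + 1
2 = 2 * 1 + 0
GCD(304, 383) = 1

Yes, coprime (GCD = 1)


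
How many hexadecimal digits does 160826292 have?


160826292 in base 16 = 99603B4
Number of digits = 7

7 digits (base 16)


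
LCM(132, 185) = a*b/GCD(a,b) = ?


GCD(132, 185) = 1
LCM = 132*185/1 = 24420/1 = 24420

LCM = 24420


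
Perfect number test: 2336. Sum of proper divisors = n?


Proper divisors of 2336: 1, 2, 4, 8, 16, 32, 73, 146, 292, 584, 1168
Sum = 1 + 2 + 4 + 8 + 16 + 32 + 73 + 146 + 292 + 584 + 1168 = 2326

No, 2336 is not perfect (2326 ≠ 2336)


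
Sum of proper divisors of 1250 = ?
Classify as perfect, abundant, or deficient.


Proper divisors: 1, 2, 5, 10, 25, 50, 125, 250, 625
Sum = 1 + 2 + 5 + 10 + 25 + 50 + 125 + 250 + 625 = 1093
1093 < 1250 → deficient

s(1250) = 1093 (deficient)


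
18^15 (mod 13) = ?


18^1 mod 13 = 5
18^2 mod 13 = 12
18^3 mod 13 = 8
18^4 mod 13 = 1
18^5 mod 13 = 5
18^6 mod 13 = 12
18^7 mod 13 = 8
18^8 mod 13 = 1
18^9 mod 13 = 5
18^10 mod 13 = 12
18^11 mod 13 = 8
18^12 mod 13 = 1
18^13 mod 13 = 5
18^14 mod 13 = 12
18^15 mod 13 = 8


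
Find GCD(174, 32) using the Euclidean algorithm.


174 = 5 * 32 + 14
32 = 2 * 14 + 4
14 = 3 * 4 + 2
4 = 2 * 2 + 0
GCD = 2


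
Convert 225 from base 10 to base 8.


225 (base 10) = 225 (decimal)
225 (decimal) = 341 (base 8)


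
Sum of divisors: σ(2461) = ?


Divisors of 2461: 1, 23, 107, 2461
Sum = 1 + 23 + 107 + 2461 = 2592

σ(2461) = 2592


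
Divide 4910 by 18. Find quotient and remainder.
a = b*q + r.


4910 = 18 * 272 + 14
Check: 4896 + 14 = 4910

q = 272, r = 14


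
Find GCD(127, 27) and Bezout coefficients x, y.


Tabular extended Euclidean (each row: r = 127*s + 27*t):
r=127, s=1, t=0
r=27, s=0, t=1
q=4: r=19, s=1, t=-4   [127*(1) + 27*(-4) = 19]
q=1: r=8, s=-1, t=5   [127*(-1) + 27*(5) = 8]
q=2: r=3, s=3, t=-14   [127*(3) + 27*(-14) = 3]
q=2: r=2, s=-7, t=33   [127*(-7) + 27*(33) = 2]
q=1: r=1, s=10, t=-47   [127*(10) + 27*(-47) = 1]
q=2: r=0, s=-27, t=127   [127*(-27) + 27*(127) = 0]
GCD = 1; from the row with r=1: x=10, y=-47
Check: 127*(10) + 27*(-47) = 1270 - 1269 = 1

GCD = 1, x = 10, y = -47


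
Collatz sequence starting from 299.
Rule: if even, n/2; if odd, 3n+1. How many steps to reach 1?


299 → 898 → 449 → 1348 → 674 → 337 → 1012 → 506 → 253 → 760 → 380 → 190 → 95 → 286 → 143 → 430 → 215 → 646 → 323 → 970 → 485 → 1456 → 728 → 364 → 182 → 91 → 274 → 137 → 412 → 206 → 103 → 310 → 155 → 466 → 233 → 700 → 350 → 175 → 526 → 263 → 790 → 395 → 1186 → 593 → 1780 → 890 → 445 → 1336 → 668 → 334 → 167 → 502 → 251 → 754 → 377 → 1132 → 566 → 283 → 850 → 425 → 1276 → 638 → 319 → 958 → 479 → 1438 → 719 → 2158 → 1079 → 3238 → 1619 → 4858 → 2429 → 7288 → 3644 → 1822 → 911 → 2734 → 1367 → 4102 → 2051 → 6154 → 3077 → 9232 → 4616 → 2308 → 1154 → 577 → 1732 → 866 → 433 → 1300 → 650 → 325 → 976 → 488 → 244 → 122 → 61 → 184 → 92 → 46 → 23 → 70 → 35 → 106 → 53 → 160 → 80 → 40 → 20 → 10 → 5 → 16 → 8 → 4 → 2 → 1
Total steps = 117

117 steps


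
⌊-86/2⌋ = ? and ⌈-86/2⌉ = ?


-86/2 = -43.0000
floor = -43
ceil = -43

floor = -43, ceil = -43


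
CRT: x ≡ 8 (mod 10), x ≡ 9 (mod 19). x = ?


M = 10*19 = 190
M1 = M/10 = 19, M2 = M/19 = 10
M1^(-1) mod 10 = 9, M2^(-1) mod 19 = 2
x = 8*19*9 + 9*10*2 = 1548
1548 mod 190 = 28
Check: 28 mod 10 = 8 ✓, 28 mod 19 = 9 ✓

x ≡ 28 (mod 190)


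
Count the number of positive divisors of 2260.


2260 = 2^2 × 5^1 × 113^1
d(2260) = (2+1) × (1+1) × (1+1) = 12

12 divisors


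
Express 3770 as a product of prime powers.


3770 / 2 = 1885
1885 / 5 = 377
377 / 13 = 29
29 / 29 = 1
3770 = 2 × 5 × 13 × 29


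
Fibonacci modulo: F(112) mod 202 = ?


F(k) mod 202 for k=1..112:
1, 1, 2, 3, 5, 8, 13, 21, 34, 55, 89, 144, 31, 175, 4, 179, 183, 160, 141, 99, 38, 137, 175, 110, 83, 193, 74, 65, 139, 2, 141, 143, 82, 23, 105, 128, 31, 159, 190, 147, 135, 80, 13, 93, 106, 199, 103, 100, 1, 101, 102, 1, 103, 104, 5, 109, 114, 21, 135, 156, 89, 43, 132, 175, 105, 78, 183, 59, 40, 99, 139, 36, 175, 9, 184, 193, 175, 166, 139, 103, 40, 143, 183, 124, 105, 27, 132, 159, 89, 46, 135, 181, 114, 93, 5, 98, 103, 201, 102, 101, 1, 102, 103, 3, 106, 109, 13, 122, 135, 55, 190, 43
F(112) mod 202 = 43


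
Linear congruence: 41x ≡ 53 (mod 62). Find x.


GCD(41, 62) = 1, unique solution
a^(-1) mod 62 = 59
x = 59 * 53 mod 62 = 27

x ≡ 27 (mod 62)


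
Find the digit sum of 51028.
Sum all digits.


5 + 1 + 0 + 2 + 8 = 16


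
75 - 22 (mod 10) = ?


75 - 22 = 53
53 mod 10 = 3


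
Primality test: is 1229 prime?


Check divisors up to sqrt(1229) = 35.0571
No divisors found.
1229 is prime.

Yes, 1229 is prime


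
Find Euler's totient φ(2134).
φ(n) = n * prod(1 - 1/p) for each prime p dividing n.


2134 = 2 × 11 × 97
Prime factors: 2, 11, 97
φ(2134) = 2134 × (1-1/2) × (1-1/11) × (1-1/97)
= 2134 × 1/2 × 10/11 × 96/97 = 960

φ(2134) = 960


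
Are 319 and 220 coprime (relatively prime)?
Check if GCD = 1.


Euclidean algorithm:
319 = 1 * 220 + 99
220 = 2 * 99 + 22
99 = 4 * 22 + 11
22 = 2 * 11 + 0
GCD(319, 220) = 11

No, not coprime (GCD = 11)


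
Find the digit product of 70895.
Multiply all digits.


7 × 0 × 8 × 9 × 5 = 0


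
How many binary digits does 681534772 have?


681534772 in base 2 = 101000100111110110010100110100
Number of digits = 30

30 digits (base 2)


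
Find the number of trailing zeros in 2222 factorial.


floor(2222/5) = 444
floor(2222/25) = 88
floor(2222/125) = 17
floor(2222/625) = 3
Total = 552

552 trailing zeros


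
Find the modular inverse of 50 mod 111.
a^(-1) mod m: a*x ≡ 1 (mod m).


Use the extended Euclidean algorithm on (111, 50); each row r = 111*s + 50*t:
r=111, s=1, t=0
r=50, s=0, t=1
q=2: r=11, s=1, t=-2   [111*(1) + 50*(-2) = 11]
q=4: r=6, s=-4, t=9   [111*(-4) + 50*(9) = 6]
q=1: r=5, s=5, t=-11   [111*(5) + 50*(-11) = 5]
q=1: r=1, s=-9, t=20   [111*(-9) + 50*(20) = 1]
q=5: r=0, s=50, t=-111   [111*(50) + 50*(-111) = 0]
GCD = 1 with t = 20, so 50*(20) ≡ 1 (mod 111)
Inverse = 20 mod 111 = 20
Check: 50 * 20 = 1000 ≡ 1 (mod 111)

50^(-1) ≡ 20 (mod 111)


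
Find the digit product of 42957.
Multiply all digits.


4 × 2 × 9 × 5 × 7 = 2520


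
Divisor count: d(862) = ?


862 = 2^1 × 431^1
d(862) = (1+1) × (1+1) = 4

4 divisors


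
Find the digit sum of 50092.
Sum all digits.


5 + 0 + 0 + 9 + 2 = 16


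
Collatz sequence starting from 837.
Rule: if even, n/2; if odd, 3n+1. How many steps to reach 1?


837 → 2512 → 1256 → 628 → 314 → 157 → 472 → 236 → 118 → 59 → 178 → 89 → 268 → 134 → 67 → 202 → 101 → 304 → 152 → 76 → 38 → 19 → 58 → 29 → 88 → 44 → 22 → 11 → 34 → 17 → 52 → 26 → 13 → 40 → 20 → 10 → 5 → 16 → 8 → 4 → 2 → 1
Total steps = 41

41 steps


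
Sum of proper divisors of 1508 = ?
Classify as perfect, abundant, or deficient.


Proper divisors: 1, 2, 4, 13, 26, 29, 52, 58, 116, 377, 754
Sum = 1 + 2 + 4 + 13 + 26 + 29 + 52 + 58 + 116 + 377 + 754 = 1432
1432 < 1508 → deficient

s(1508) = 1432 (deficient)


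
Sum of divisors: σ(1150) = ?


Divisors of 1150: 1, 2, 5, 10, 23, 25, 46, 50, 115, 230, 575, 1150
Sum = 1 + 2 + 5 + 10 + 23 + 25 + 46 + 50 + 115 + 230 + 575 + 1150 = 2232

σ(1150) = 2232


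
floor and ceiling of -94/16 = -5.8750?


-94/16 = -5.8750
floor = -6
ceil = -5

floor = -6, ceil = -5


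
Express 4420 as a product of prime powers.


4420 / 2 = 2210
2210 / 2 = 1105
1105 / 5 = 221
221 / 13 = 17
17 / 17 = 1
4420 = 2^2 × 5 × 13 × 17


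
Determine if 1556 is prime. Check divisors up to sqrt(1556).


1556 / 2 = 778 (exact division)
1556 is NOT prime.

No, 1556 is not prime


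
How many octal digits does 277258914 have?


277258914 in base 8 = 2041521242
Number of digits = 10

10 digits (base 8)


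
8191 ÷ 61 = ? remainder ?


8191 = 61 * 134 + 17
Check: 8174 + 17 = 8191

q = 134, r = 17


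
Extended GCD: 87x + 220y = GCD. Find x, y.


Tabular extended Euclidean (each row: r = 87*s + 220*t):
r=87, s=1, t=0
r=220, s=0, t=1
q=0: r=87, s=1, t=0   [87*(1) + 220*(0) = 87]
q=2: r=46, s=-2, t=1   [87*(-2) + 220*(1) = 46]
q=1: r=41, s=3, t=-1   [87*(3) + 220*(-1) = 41]
q=1: r=5, s=-5, t=2   [87*(-5) + 220*(2) = 5]
q=8: r=1, s=43, t=-17   [87*(43) + 220*(-17) = 1]
q=5: r=0, s=-220, t=87   [87*(-220) + 220*(87) = 0]
GCD = 1; from the row with r=1: x=43, y=-17
Check: 87*(43) + 220*(-17) = 3741 - 3740 = 1

GCD = 1, x = 43, y = -17


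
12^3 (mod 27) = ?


12^1 mod 27 = 12
12^2 mod 27 = 9
12^3 mod 27 = 0


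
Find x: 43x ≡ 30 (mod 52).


GCD(43, 52) = 1, unique solution
a^(-1) mod 52 = 23
x = 23 * 30 mod 52 = 14

x ≡ 14 (mod 52)


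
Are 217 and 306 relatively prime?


Euclidean algorithm:
306 = 1 * 217 + 89
217 = 2 * 89 + 39
89 = 2 * 39 + 11
39 = 3 * 11 + 6
11 = 1 * 6 + 5
6 = 1 * 5 + 1
5 = 5 * 1 + 0
GCD(217, 306) = 1

Yes, coprime (GCD = 1)


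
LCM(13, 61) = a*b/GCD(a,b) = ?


GCD(13, 61) = 1
LCM = 13*61/1 = 793/1 = 793

LCM = 793


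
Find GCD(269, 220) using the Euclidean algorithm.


269 = 1 * 220 + 49
220 = 4 * 49 + 24
49 = 2 * 24 + 1
24 = 24 * 1 + 0
GCD = 1


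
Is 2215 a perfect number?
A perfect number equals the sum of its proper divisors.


Proper divisors of 2215: 1, 5, 443
Sum = 1 + 5 + 443 = 449

No, 2215 is not perfect (449 ≠ 2215)


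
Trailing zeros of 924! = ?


floor(924/5) = 184
floor(924/25) = 36
floor(924/125) = 7
floor(924/625) = 1
Total = 228

228 trailing zeros


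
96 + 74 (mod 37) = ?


96 + 74 = 170
170 mod 37 = 22


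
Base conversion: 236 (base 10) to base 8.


236 (base 10) = 236 (decimal)
236 (decimal) = 354 (base 8)


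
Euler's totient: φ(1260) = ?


1260 = 2^2 × 3^2 × 5 × 7
Prime factors: 2, 3, 5, 7
φ(1260) = 1260 × (1-1/2) × (1-1/3) × (1-1/5) × (1-1/7)
= 1260 × 1/2 × 2/3 × 4/5 × 6/7 = 288

φ(1260) = 288


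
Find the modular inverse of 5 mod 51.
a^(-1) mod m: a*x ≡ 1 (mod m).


Use the extended Euclidean algorithm on (51, 5); each row r = 51*s + 5*t:
r=51, s=1, t=0
r=5, s=0, t=1
q=10: r=1, s=1, t=-10   [51*(1) + 5*(-10) = 1]
q=5: r=0, s=-5, t=51   [51*(-5) + 5*(51) = 0]
GCD = 1 with t = -10, so 5*(-10) ≡ 1 (mod 51)
Inverse = -10 mod 51 = 41
Check: 5 * 41 = 205 ≡ 1 (mod 51)

5^(-1) ≡ 41 (mod 51)


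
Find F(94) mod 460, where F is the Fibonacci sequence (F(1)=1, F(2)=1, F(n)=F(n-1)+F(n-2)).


F(k) mod 460 for k=1..94:
1, 1, 2, 3, 5, 8, 13, 21, 34, 55, 89, 144, 233, 377, 150, 67, 217, 284, 41, 325, 366, 231, 137, 368, 45, 413, 458, 411, 409, 360, 309, 209, 58, 267, 325, 132, 457, 129, 126, 255, 381, 176, 97, 273, 370, 183, 93, 276, 369, 185, 94, 279, 373, 192, 105, 297, 402, 239, 181, 420, 141, 101, 242, 343, 125, 8, 133, 141, 274, 415, 229, 184, 413, 137, 90, 227, 317, 84, 401, 25, 426, 451, 417, 408, 365, 313, 218, 71, 289, 360, 189, 89, 278, 367
F(94) mod 460 = 367


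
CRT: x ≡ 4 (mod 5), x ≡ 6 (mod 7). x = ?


M = 5*7 = 35
M1 = M/5 = 7, M2 = M/7 = 5
M1^(-1) mod 5 = 3, M2^(-1) mod 7 = 3
x = 4*7*3 + 6*5*3 = 174
174 mod 35 = 34
Check: 34 mod 5 = 4 ✓, 34 mod 7 = 6 ✓

x ≡ 34 (mod 35)


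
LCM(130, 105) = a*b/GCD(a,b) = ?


GCD(130, 105) = 5
LCM = 130*105/5 = 13650/5 = 2730

LCM = 2730


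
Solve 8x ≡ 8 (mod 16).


GCD(8, 16) = 8 divides 8
Divide: 1x ≡ 1 (mod 2)
x ≡ 1 (mod 2)


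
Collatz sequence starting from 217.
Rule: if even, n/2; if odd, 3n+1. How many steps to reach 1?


217 → 652 → 326 → 163 → 490 → 245 → 736 → 368 → 184 → 92 → 46 → 23 → 70 → 35 → 106 → 53 → 160 → 80 → 40 → 20 → 10 → 5 → 16 → 8 → 4 → 2 → 1
Total steps = 26

26 steps


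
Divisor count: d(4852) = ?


4852 = 2^2 × 1213^1
d(4852) = (2+1) × (1+1) = 6

6 divisors


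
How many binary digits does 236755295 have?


236755295 in base 2 = 1110000111001001100101011111
Number of digits = 28

28 digits (base 2)


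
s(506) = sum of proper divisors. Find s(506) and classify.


Proper divisors: 1, 2, 11, 22, 23, 46, 253
Sum = 1 + 2 + 11 + 22 + 23 + 46 + 253 = 358
358 < 506 → deficient

s(506) = 358 (deficient)


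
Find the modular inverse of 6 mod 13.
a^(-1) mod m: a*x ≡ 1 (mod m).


Use the extended Euclidean algorithm on (13, 6); each row r = 13*s + 6*t:
r=13, s=1, t=0
r=6, s=0, t=1
q=2: r=1, s=1, t=-2   [13*(1) + 6*(-2) = 1]
q=6: r=0, s=-6, t=13   [13*(-6) + 6*(13) = 0]
GCD = 1 with t = -2, so 6*(-2) ≡ 1 (mod 13)
Inverse = -2 mod 13 = 11
Check: 6 * 11 = 66 ≡ 1 (mod 13)

6^(-1) ≡ 11 (mod 13)


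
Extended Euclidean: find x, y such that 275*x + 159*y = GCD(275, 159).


Tabular extended Euclidean (each row: r = 275*s + 159*t):
r=275, s=1, t=0
r=159, s=0, t=1
q=1: r=116, s=1, t=-1   [275*(1) + 159*(-1) = 116]
q=1: r=43, s=-1, t=2   [275*(-1) + 159*(2) = 43]
q=2: r=30, s=3, t=-5   [275*(3) + 159*(-5) = 30]
q=1: r=13, s=-4, t=7   [275*(-4) + 159*(7) = 13]
q=2: r=4, s=11, t=-19   [275*(11) + 159*(-19) = 4]
q=3: r=1, s=-37, t=64   [275*(-37) + 159*(64) = 1]
q=4: r=0, s=159, t=-275   [275*(159) + 159*(-275) = 0]
GCD = 1; from the row with r=1: x=-37, y=64
Check: 275*(-37) + 159*(64) = -10175 + 10176 = 1

GCD = 1, x = -37, y = 64


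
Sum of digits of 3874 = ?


3 + 8 + 7 + 4 = 22


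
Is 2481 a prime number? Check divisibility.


2481 / 3 = 827 (exact division)
2481 is NOT prime.

No, 2481 is not prime


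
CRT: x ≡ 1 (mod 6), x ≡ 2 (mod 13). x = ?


M = 6*13 = 78
M1 = M/6 = 13, M2 = M/13 = 6
M1^(-1) mod 6 = 1, M2^(-1) mod 13 = 11
x = 1*13*1 + 2*6*11 = 145
145 mod 78 = 67
Check: 67 mod 6 = 1 ✓, 67 mod 13 = 2 ✓

x ≡ 67 (mod 78)


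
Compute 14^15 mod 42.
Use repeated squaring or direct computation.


14^1 mod 42 = 14
14^2 mod 42 = 28
14^3 mod 42 = 14
14^4 mod 42 = 28
14^5 mod 42 = 14
14^6 mod 42 = 28
14^7 mod 42 = 14
14^8 mod 42 = 28
14^9 mod 42 = 14
14^10 mod 42 = 28
14^11 mod 42 = 14
14^12 mod 42 = 28
14^13 mod 42 = 14
14^14 mod 42 = 28
14^15 mod 42 = 14
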